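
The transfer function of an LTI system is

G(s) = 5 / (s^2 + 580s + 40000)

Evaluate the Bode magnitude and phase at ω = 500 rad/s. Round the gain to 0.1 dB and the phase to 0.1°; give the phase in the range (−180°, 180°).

-97.1 dB, -125.9°

Substitute s = j500:
Numerator: 5 = 5 + j0
Denominator: (j500)^2 + 580(j500) + 40000 = -210000 + j290000
|N| = √(5² + 0²) ≈ 5, ∠N ≈ 0.00°
|D| = √(210000² + 290000²) ≈ 3.5805e+05, ∠D ≈ 125.91°
|G| = 5 / 3.5805e+05 ≈ 1.3965e-05
Gain = 20 log₁₀(1.3965e-05) ≈ -97.10 dB
∠G = 0.00° − 125.91° = -125.91°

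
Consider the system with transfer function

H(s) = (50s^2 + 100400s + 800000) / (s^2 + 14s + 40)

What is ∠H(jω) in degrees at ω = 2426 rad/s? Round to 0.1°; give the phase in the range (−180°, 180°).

Substitute s = j2426:
Numerator: 50(j2426)^2 + 100400(j2426) + 800000 = -293473800 + j243570400
Denominator: (j2426)^2 + 14(j2426) + 40 = -5885436 + j33964
|N| = √(293473800² + 243570400²) ≈ 3.8138e+08, ∠N ≈ 140.31°
|D| = √(5885436² + 33964²) ≈ 5.8855e+06, ∠D ≈ 179.67°
∠H = 140.31° − 179.67° = -39.36°

-39.4°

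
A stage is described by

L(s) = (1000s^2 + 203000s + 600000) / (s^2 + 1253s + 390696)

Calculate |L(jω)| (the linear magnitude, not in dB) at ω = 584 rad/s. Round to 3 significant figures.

492

Substitute s = j584:
Numerator: 1000(j584)^2 + 203000(j584) + 600000 = -340456000 + j118552000
Denominator: (j584)^2 + 1253(j584) + 390696 = 49640 + j731752
|N| = √(340456000² + 118552000²) ≈ 3.6051e+08, ∠N ≈ 160.80°
|D| = √(49640² + 731752²) ≈ 7.3343e+05, ∠D ≈ 86.12°
|L| = 3.6051e+08 / 7.3343e+05 ≈ 491.54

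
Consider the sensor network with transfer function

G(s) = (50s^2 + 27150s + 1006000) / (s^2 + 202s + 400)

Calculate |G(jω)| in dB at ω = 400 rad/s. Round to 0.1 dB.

Substitute s = j400:
Numerator: 50(j400)^2 + 27150(j400) + 1006000 = -6994000 + j10860000
Denominator: (j400)^2 + 202(j400) + 400 = -159600 + j80800
|N| = √(6994000² + 10860000²) ≈ 1.2917e+07, ∠N ≈ 122.78°
|D| = √(159600² + 80800²) ≈ 1.7889e+05, ∠D ≈ 153.15°
|G| = 1.2917e+07 / 1.7889e+05 ≈ 72.206
Gain = 20 log₁₀(72.206) ≈ 37.17 dB

37.2 dB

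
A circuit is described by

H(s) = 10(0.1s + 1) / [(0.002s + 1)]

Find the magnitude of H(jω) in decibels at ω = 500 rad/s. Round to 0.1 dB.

At ω = 500 rad/s:
zero (1 + j500·0.1) = 1 + j50 → |·| ≈ 50.01, ∠ ≈ 88.85°
pole (1 + j500·0.002) = 1 + j1 → |·| ≈ 1.4142, ∠ ≈ 45.00°
|H| = 10 · 50.01 / (1.4142) ≈ 353.63
Gain = 20 log₁₀(353.63) ≈ 50.97 dB

51.0 dB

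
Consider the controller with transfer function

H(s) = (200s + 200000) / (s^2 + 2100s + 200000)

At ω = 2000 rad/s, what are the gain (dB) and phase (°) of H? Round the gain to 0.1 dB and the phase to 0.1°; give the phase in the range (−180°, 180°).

-22.1 dB, -68.7°

Substitute s = j2000:
Numerator: 200(j2000) + 200000 = 200000 + j400000
Denominator: (j2000)^2 + 2100(j2000) + 200000 = -3800000 + j4200000
|N| = √(200000² + 400000²) ≈ 4.4721e+05, ∠N ≈ 63.43°
|D| = √(3800000² + 4200000²) ≈ 5.6639e+06, ∠D ≈ 132.14°
|H| = 4.4721e+05 / 5.6639e+06 ≈ 0.078958
Gain = 20 log₁₀(0.078958) ≈ -22.05 dB
∠H = 63.43° − 132.14° = -68.71°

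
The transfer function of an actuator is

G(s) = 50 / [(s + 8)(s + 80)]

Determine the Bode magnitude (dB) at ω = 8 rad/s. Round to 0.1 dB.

-25.2 dB

At s = jω = j8:
pole (s+8): 8 + j8 → |·| = √(8²+8²) = √128 ≈ 11.314, ∠ = arctan(8/8) ≈ 45.00°
pole (s+80): 80 + j8 → |·| = √(80²+8²) = √6464 ≈ 80.399, ∠ = arctan(8/80) ≈ 5.71°
|G| = 50 / 909.63 ≈ 0.054967
Gain = 20 log₁₀(0.054967) ≈ -25.20 dB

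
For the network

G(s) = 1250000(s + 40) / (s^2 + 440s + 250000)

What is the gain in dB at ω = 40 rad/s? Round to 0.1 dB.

At s = jω = j40:
zero (s+40): 40 + j40 → |·| = √(40²+40²) = √3200 ≈ 56.569, ∠ = arctan(40/40) ≈ 45.00°
quadratic: (j40)² + 440·j40 + 250000 = 248400 + j17600 → |·| ≈ 2.4902e+05, ∠ ≈ 4.05°
|G| = 1250000 · 56.569 / 2.4902e+05 ≈ 283.96
Gain = 20 log₁₀(283.96) ≈ 49.07 dB

49.1 dB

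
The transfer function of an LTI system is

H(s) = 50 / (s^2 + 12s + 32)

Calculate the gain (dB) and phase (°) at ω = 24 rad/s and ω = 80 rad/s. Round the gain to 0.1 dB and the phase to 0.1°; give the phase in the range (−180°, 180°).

Substitute s = j24:
Numerator: 50 = 50 + j0
Denominator: (j24)^2 + 12(j24) + 32 = -544 + j288
|N| = √(50² + 0²) ≈ 50, ∠N ≈ 0.00°
|D| = √(544² + 288²) ≈ 615.53, ∠D ≈ 152.10°
|H| = 50 / 615.53 ≈ 0.081231
Gain = 20 log₁₀(0.081231) ≈ -21.81 dB
∠H = 0.00° − 152.10° = -152.10°

Substitute s = j80:
Numerator: 50 = 50 + j0
Denominator: (j80)^2 + 12(j80) + 32 = -6368 + j960
|N| = √(50² + 0²) ≈ 50, ∠N ≈ 0.00°
|D| = √(6368² + 960²) ≈ 6440, ∠D ≈ 171.43°
|H| = 50 / 6440 ≈ 0.007764
Gain = 20 log₁₀(0.007764) ≈ -42.20 dB
∠H = 0.00° − 171.43° = -171.43°

ω = 24: -21.8 dB, -152.1°; ω = 80: -42.2 dB, -171.4°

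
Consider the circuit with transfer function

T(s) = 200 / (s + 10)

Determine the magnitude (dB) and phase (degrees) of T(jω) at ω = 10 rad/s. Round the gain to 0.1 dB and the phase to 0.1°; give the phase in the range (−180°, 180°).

Substitute s = j10:
Numerator: 200 = 200 + j0
Denominator: (j10) + 10 = 10 + j10
|N| = √(200² + 0²) ≈ 200, ∠N ≈ 0.00°
|D| = √(10² + 10²) ≈ 14.142, ∠D ≈ 45.00°
|T| = 200 / 14.142 ≈ 14.142
Gain = 20 log₁₀(14.142) ≈ 23.01 dB
∠T = 0.00° − 45.00° = -45.00°

23.0 dB, -45.0°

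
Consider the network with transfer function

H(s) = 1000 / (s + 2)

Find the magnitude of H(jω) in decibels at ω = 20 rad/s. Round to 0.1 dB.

At s = jω = j20:
pole (s+2): 2 + j20 → |·| = √(2²+20²) = √404 ≈ 20.1, ∠ = arctan(20/2) ≈ 84.29°
|H| = 1000 / 20.1 ≈ 49.751
Gain = 20 log₁₀(49.751) ≈ 33.94 dB

33.9 dB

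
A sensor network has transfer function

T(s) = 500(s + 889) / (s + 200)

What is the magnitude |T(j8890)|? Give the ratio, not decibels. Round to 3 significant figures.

At s = jω = j8890:
zero (s+889): 889 + j8890 → |·| = √(889²+8890²) = √79822421 ≈ 8934.3, ∠ = arctan(8890/889) ≈ 84.29°
pole (s+200): 200 + j8890 → |·| = √(200²+8890²) = √79072100 ≈ 8892.2, ∠ = arctan(8890/200) ≈ 88.71°
|T| = 500 · 8934.3 / 8892.2 ≈ 502.37

502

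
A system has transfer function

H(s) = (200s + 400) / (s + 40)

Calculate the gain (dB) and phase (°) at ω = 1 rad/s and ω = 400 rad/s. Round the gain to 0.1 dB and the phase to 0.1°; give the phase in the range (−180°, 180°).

Substitute s = j1:
Numerator: 200(j1) + 400 = 400 + j200
Denominator: (j1) + 40 = 40 + j1
|N| = √(400² + 200²) ≈ 447.21, ∠N ≈ 26.57°
|D| = √(40² + 1²) ≈ 40.012, ∠D ≈ 1.43°
|H| = 447.21 / 40.012 ≈ 11.177
Gain = 20 log₁₀(11.177) ≈ 20.97 dB
∠H = 26.57° − 1.43° = 25.14°

Substitute s = j400:
Numerator: 200(j400) + 400 = 400 + j80000
Denominator: (j400) + 40 = 40 + j400
|N| = √(400² + 80000²) ≈ 80001, ∠N ≈ 89.71°
|D| = √(40² + 400²) ≈ 402, ∠D ≈ 84.29°
|H| = 80001 / 402 ≈ 199.01
Gain = 20 log₁₀(199.01) ≈ 45.98 dB
∠H = 89.71° − 84.29° = 5.42°

ω = 1: 21.0 dB, 25.1°; ω = 400: 46.0 dB, 5.4°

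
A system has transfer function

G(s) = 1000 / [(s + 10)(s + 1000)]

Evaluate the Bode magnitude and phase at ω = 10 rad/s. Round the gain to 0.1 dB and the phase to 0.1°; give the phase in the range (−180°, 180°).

-23.0 dB, -45.6°

At s = jω = j10:
pole (s+10): 10 + j10 → |·| = √(10²+10²) = √200 ≈ 14.142, ∠ = arctan(10/10) ≈ 45.00°
pole (s+1000): 1000 + j10 → |·| = √(1000²+10²) = √1000100 ≈ 1000, ∠ = arctan(10/1000) ≈ 0.57°
|G| = 1000 / 14142 ≈ 0.070711
Gain = 20 log₁₀(0.070711) ≈ -23.01 dB
∠G = 0.00° − 45.57° = -45.57°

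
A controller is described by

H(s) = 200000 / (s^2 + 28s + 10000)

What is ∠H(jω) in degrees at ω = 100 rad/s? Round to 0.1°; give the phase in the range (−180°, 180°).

At s = jω = j100:
quadratic: (j100)² + 28·j100 + 10000 = 0 + j2800 → |·| ≈ 2800, ∠ ≈ 90.00°
∠H = 0.00° − 90.00° = -90.00°

-90.0°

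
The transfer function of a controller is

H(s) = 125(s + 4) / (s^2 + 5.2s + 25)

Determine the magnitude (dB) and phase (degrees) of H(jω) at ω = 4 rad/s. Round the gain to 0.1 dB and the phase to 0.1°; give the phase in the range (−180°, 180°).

29.9 dB, -21.6°

At s = jω = j4:
zero (s+4): 4 + j4 → |·| = √(4²+4²) = √32 ≈ 5.6569, ∠ = arctan(4/4) ≈ 45.00°
quadratic: (j4)² + 5.2·j4 + 25 = 9 + j20.8 → |·| ≈ 22.664, ∠ ≈ 66.60°
|H| = 125 · 5.6569 / 22.664 ≈ 31.2
Gain = 20 log₁₀(31.2) ≈ 29.88 dB
∠H = 45.00° − 66.60° = -21.60°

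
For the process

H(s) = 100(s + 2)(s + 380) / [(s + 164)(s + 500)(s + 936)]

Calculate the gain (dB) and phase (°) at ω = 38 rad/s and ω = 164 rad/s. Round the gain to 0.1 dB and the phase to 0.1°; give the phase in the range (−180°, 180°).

At s = jω = j38:
zero (s+2): 2 + j38 → |·| = √(2²+38²) = √1448 ≈ 38.053, ∠ = arctan(38/2) ≈ 86.99°
zero (s+380): 380 + j38 → |·| = √(380²+38²) = √145844 ≈ 381.9, ∠ = arctan(38/380) ≈ 5.71°
pole (s+164): 164 + j38 → |·| = √(164²+38²) = √28340 ≈ 168.34, ∠ = arctan(38/164) ≈ 13.05°
pole (s+500): 500 + j38 → |·| = √(500²+38²) = √251444 ≈ 501.44, ∠ = arctan(38/500) ≈ 4.35°
pole (s+936): 936 + j38 → |·| = √(936²+38²) = √877540 ≈ 936.77, ∠ = arctan(38/936) ≈ 2.32°
|H| = 100 · 14532 / 7.9075e+07 ≈ 0.018377
Gain = 20 log₁₀(0.018377) ≈ -34.71 dB
∠H = 92.70° − 19.72° = 72.98°

At s = jω = j164:
zero (s+2): 2 + j164 → |·| = √(2²+164²) = √26900 ≈ 164.01, ∠ = arctan(164/2) ≈ 89.30°
zero (s+380): 380 + j164 → |·| = √(380²+164²) = √171296 ≈ 413.88, ∠ = arctan(164/380) ≈ 23.34°
pole (s+164): 164 + j164 → |·| = √(164²+164²) = √53792 ≈ 231.93, ∠ = arctan(164/164) ≈ 45.00°
pole (s+500): 500 + j164 → |·| = √(500²+164²) = √276896 ≈ 526.21, ∠ = arctan(164/500) ≈ 18.16°
pole (s+936): 936 + j164 → |·| = √(936²+164²) = √902992 ≈ 950.26, ∠ = arctan(164/936) ≈ 9.94°
|H| = 100 · 67880 / 1.1597e+08 ≈ 0.058532
Gain = 20 log₁₀(0.058532) ≈ -24.65 dB
∠H = 112.64° − 73.10° = 39.54°

ω = 38: -34.7 dB, 73.0°; ω = 164: -24.7 dB, 39.5°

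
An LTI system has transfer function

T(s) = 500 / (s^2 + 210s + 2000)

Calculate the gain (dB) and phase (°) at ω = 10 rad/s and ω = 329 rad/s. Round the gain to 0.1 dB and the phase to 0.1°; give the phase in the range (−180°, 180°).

ω = 10: -15.1 dB, -47.9°; ω = 329: -48.1 dB, -147.0°

Substitute s = j10:
Numerator: 500 = 500 + j0
Denominator: (j10)^2 + 210(j10) + 2000 = 1900 + j2100
|N| = √(500² + 0²) ≈ 500, ∠N ≈ 0.00°
|D| = √(1900² + 2100²) ≈ 2832, ∠D ≈ 47.86°
|T| = 500 / 2832 ≈ 0.17655
Gain = 20 log₁₀(0.17655) ≈ -15.06 dB
∠T = 0.00° − 47.86° = -47.86°

Substitute s = j329:
Numerator: 500 = 500 + j0
Denominator: (j329)^2 + 210(j329) + 2000 = -106241 + j69090
|N| = √(500² + 0²) ≈ 500, ∠N ≈ 0.00°
|D| = √(106241² + 69090²) ≈ 1.2673e+05, ∠D ≈ 146.96°
|T| = 500 / 1.2673e+05 ≈ 0.0039454
Gain = 20 log₁₀(0.0039454) ≈ -48.08 dB
∠T = 0.00° − 146.96° = -146.96°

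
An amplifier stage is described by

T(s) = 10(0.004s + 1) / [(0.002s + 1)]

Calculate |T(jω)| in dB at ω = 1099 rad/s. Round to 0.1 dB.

At ω = 1099 rad/s:
zero (1 + j1099·0.004) = 1 + j4.396 → |·| ≈ 4.5083, ∠ ≈ 77.18°
pole (1 + j1099·0.002) = 1 + j2.198 → |·| ≈ 2.4148, ∠ ≈ 65.54°
|T| = 10 · 4.5083 / (2.4148) ≈ 18.669
Gain = 20 log₁₀(18.669) ≈ 25.42 dB

25.4 dB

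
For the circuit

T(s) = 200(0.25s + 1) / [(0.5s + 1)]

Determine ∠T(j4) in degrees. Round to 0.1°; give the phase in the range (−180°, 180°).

At ω = 4 rad/s:
zero (1 + j4·0.25) = 1 + j1 → |·| ≈ 1.4142, ∠ ≈ 45.00°
pole (1 + j4·0.5) = 1 + j2 → |·| ≈ 2.2361, ∠ ≈ 63.43°
∠T = (45.00°) − (63.43°) = -18.43°

-18.4°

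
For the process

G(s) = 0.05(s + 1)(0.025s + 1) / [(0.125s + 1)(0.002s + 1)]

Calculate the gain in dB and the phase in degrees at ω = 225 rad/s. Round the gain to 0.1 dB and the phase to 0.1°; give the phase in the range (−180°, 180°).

6.4 dB, 57.5°

At ω = 225 rad/s:
zero (1 + j225·1) = 1 + j225 → |·| ≈ 225, ∠ ≈ 89.75°
zero (1 + j225·0.025) = 1 + j5.625 → |·| ≈ 5.7132, ∠ ≈ 79.92°
pole (1 + j225·0.125) = 1 + j28.125 → |·| ≈ 28.143, ∠ ≈ 87.96°
pole (1 + j225·0.002) = 1 + j0.45 → |·| ≈ 1.0966, ∠ ≈ 24.23°
|G| = 0.05 · 225 · 5.7132 / (28.143 · 1.0966) ≈ 2.0826
Gain = 20 log₁₀(2.0826) ≈ 6.37 dB
∠G = (89.75° + 79.92°) − (87.96° + 24.23°) = 57.48°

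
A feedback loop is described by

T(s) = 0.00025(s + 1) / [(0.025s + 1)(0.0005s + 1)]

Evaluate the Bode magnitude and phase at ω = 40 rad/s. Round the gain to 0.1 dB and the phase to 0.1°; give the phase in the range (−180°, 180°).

At ω = 40 rad/s:
zero (1 + j40·1) = 1 + j40 → |·| ≈ 40.012, ∠ ≈ 88.57°
pole (1 + j40·0.025) = 1 + j1 → |·| ≈ 1.4142, ∠ ≈ 45.00°
pole (1 + j40·0.0005) = 1 + j0.02 → |·| ≈ 1.0002, ∠ ≈ 1.15°
|T| = 0.00025 · 40.012 / (1.4142 · 1.0002) ≈ 0.0070718
Gain = 20 log₁₀(0.0070718) ≈ -43.01 dB
∠T = (88.57°) − (45.00° + 1.15°) = 42.42°

-43.0 dB, 42.4°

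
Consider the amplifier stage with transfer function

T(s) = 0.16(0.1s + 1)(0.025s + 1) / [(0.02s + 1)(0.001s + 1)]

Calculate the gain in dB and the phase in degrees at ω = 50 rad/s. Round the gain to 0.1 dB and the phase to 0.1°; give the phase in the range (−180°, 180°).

-0.7 dB, 82.2°

At ω = 50 rad/s:
zero (1 + j50·0.1) = 1 + j5 → |·| ≈ 5.099, ∠ ≈ 78.69°
zero (1 + j50·0.025) = 1 + j1.25 → |·| ≈ 1.6008, ∠ ≈ 51.34°
pole (1 + j50·0.02) = 1 + j1 → |·| ≈ 1.4142, ∠ ≈ 45.00°
pole (1 + j50·0.001) = 1 + j0.05 → |·| ≈ 1.0012, ∠ ≈ 2.86°
|T| = 0.16 · 5.099 · 1.6008 / (1.4142 · 1.0012) ≈ 0.92238
Gain = 20 log₁₀(0.92238) ≈ -0.70 dB
∠T = (78.69° + 51.34°) − (45.00° + 2.86°) = 82.17°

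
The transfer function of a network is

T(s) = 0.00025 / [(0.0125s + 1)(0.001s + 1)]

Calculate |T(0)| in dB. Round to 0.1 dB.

T(0) = 0.00025 · 1 / 1 = 0.00025
20 log₁₀(0.00025) ≈ -72.04 dB

-72.0 dB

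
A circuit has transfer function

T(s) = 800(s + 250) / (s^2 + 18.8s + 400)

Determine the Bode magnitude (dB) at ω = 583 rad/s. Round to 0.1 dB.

3.5 dB

At s = jω = j583:
zero (s+250): 250 + j583 → |·| = √(250²+583²) = √402389 ≈ 634.34, ∠ = arctan(583/250) ≈ 66.79°
quadratic: (j583)² + 18.8·j583 + 400 = -339489 + j10960.4 → |·| ≈ 3.3967e+05, ∠ ≈ 178.15°
|T| = 800 · 634.34 / 3.3967e+05 ≈ 1.494
Gain = 20 log₁₀(1.494) ≈ 3.49 dB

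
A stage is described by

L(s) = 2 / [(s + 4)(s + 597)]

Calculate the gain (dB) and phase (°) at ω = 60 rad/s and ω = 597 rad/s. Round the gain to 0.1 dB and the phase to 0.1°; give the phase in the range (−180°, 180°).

ω = 60: -85.1 dB, -91.9°; ω = 597: -108.0 dB, -134.6°

At s = jω = j60:
pole (s+4): 4 + j60 → |·| = √(4²+60²) = √3616 ≈ 60.133, ∠ = arctan(60/4) ≈ 86.19°
pole (s+597): 597 + j60 → |·| = √(597²+60²) = √360009 ≈ 600.01, ∠ = arctan(60/597) ≈ 5.74°
|L| = 2 / 36080 ≈ 5.5432e-05
Gain = 20 log₁₀(5.5432e-05) ≈ -85.12 dB
∠L = 0.00° − 91.93° = -91.93°

At s = jω = j597:
pole (s+4): 4 + j597 → |·| = √(4²+597²) = √356425 ≈ 597.01, ∠ = arctan(597/4) ≈ 89.62°
pole (s+597): 597 + j597 → |·| = √(597²+597²) = √712818 ≈ 844.29, ∠ = arctan(597/597) ≈ 45.00°
|L| = 2 / 5.0405e+05 ≈ 3.9679e-06
Gain = 20 log₁₀(3.9679e-06) ≈ -108.03 dB
∠L = 0.00° − 134.62° = -134.62°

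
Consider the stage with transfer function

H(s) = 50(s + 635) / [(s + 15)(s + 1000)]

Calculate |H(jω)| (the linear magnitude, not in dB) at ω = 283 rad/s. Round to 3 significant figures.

0.118

At s = jω = j283:
zero (s+635): 635 + j283 → |·| = √(635²+283²) = √483314 ≈ 695.21, ∠ = arctan(283/635) ≈ 24.02°
pole (s+15): 15 + j283 → |·| = √(15²+283²) = √80314 ≈ 283.4, ∠ = arctan(283/15) ≈ 86.97°
pole (s+1000): 1000 + j283 → |·| = √(1000²+283²) = √1080089 ≈ 1039.3, ∠ = arctan(283/1000) ≈ 15.80°
|H| = 50 · 695.21 / 2.9454e+05 ≈ 0.11802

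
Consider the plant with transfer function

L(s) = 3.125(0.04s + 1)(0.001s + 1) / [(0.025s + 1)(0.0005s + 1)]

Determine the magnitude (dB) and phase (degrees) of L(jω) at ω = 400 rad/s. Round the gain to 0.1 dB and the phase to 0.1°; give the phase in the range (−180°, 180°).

14.4 dB, 12.6°

At ω = 400 rad/s:
zero (1 + j400·0.04) = 1 + j16 → |·| ≈ 16.031, ∠ ≈ 86.42°
zero (1 + j400·0.001) = 1 + j0.4 → |·| ≈ 1.077, ∠ ≈ 21.80°
pole (1 + j400·0.025) = 1 + j10 → |·| ≈ 10.05, ∠ ≈ 84.29°
pole (1 + j400·0.0005) = 1 + j0.2 → |·| ≈ 1.0198, ∠ ≈ 11.31°
|L| = 3.125 · 16.031 · 1.077 / (10.05 · 1.0198) ≈ 5.2644
Gain = 20 log₁₀(5.2644) ≈ 14.43 dB
∠L = (86.42° + 21.80°) − (84.29° + 11.31°) = 12.62°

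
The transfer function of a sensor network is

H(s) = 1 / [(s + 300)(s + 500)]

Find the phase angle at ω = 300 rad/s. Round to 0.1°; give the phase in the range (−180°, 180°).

-76.0°

At s = jω = j300:
pole (s+300): 300 + j300 → |·| = √(300²+300²) = √180000 ≈ 424.26, ∠ = arctan(300/300) ≈ 45.00°
pole (s+500): 500 + j300 → |·| = √(500²+300²) = √340000 ≈ 583.1, ∠ = arctan(300/500) ≈ 30.96°
∠H = 0.00° − 75.96° = -75.96°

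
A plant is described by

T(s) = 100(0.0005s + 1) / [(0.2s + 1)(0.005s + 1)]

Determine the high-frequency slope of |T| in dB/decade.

-20 dB/decade

Each pole contributes −20 dB/decade at high frequency; each zero contributes +20 dB/decade.
Net: 1 zero(s) − 2 pole(s) → -20 dB/decade.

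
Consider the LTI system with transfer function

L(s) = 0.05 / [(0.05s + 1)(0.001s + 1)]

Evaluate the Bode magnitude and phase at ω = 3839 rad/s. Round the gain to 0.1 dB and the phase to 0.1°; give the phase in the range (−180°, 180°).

At ω = 3839 rad/s:
pole (1 + j3839·0.05) = 1 + j191.95 → |·| ≈ 191.95, ∠ ≈ 89.70°
pole (1 + j3839·0.001) = 1 + j3.839 → |·| ≈ 3.9671, ∠ ≈ 75.40°
|L| = 0.05 · 1 / (191.95 · 3.9671) ≈ 6.5661e-05
Gain = 20 log₁₀(6.5661e-05) ≈ -83.65 dB
∠L = (0°) − (89.70° + 75.40°) = -165.10°

-83.7 dB, -165.1°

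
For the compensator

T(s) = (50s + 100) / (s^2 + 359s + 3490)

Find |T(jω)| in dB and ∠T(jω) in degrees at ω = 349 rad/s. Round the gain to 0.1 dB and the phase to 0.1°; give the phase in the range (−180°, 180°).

Substitute s = j349:
Numerator: 50(j349) + 100 = 100 + j17450
Denominator: (j349)^2 + 359(j349) + 3490 = -118311 + j125291
|N| = √(100² + 17450²) ≈ 17450, ∠N ≈ 89.67°
|D| = √(118311² + 125291²) ≈ 1.7232e+05, ∠D ≈ 133.36°
|T| = 17450 / 1.7232e+05 ≈ 0.10127
Gain = 20 log₁₀(0.10127) ≈ -19.89 dB
∠T = 89.67° − 133.36° = -43.69°

-19.9 dB, -43.7°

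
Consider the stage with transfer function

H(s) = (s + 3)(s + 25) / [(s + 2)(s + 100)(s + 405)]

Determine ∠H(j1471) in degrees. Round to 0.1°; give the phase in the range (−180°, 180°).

At s = jω = j1471:
zero (s+3): 3 + j1471 → |·| = √(3²+1471²) = √2163850 ≈ 1471, ∠ = arctan(1471/3) ≈ 89.88°
zero (s+25): 25 + j1471 → |·| = √(25²+1471²) = √2164466 ≈ 1471.2, ∠ = arctan(1471/25) ≈ 89.03°
pole (s+2): 2 + j1471 → |·| = √(2²+1471²) = √2163845 ≈ 1471, ∠ = arctan(1471/2) ≈ 89.92°
pole (s+100): 100 + j1471 → |·| = √(100²+1471²) = √2173841 ≈ 1474.4, ∠ = arctan(1471/100) ≈ 86.11°
pole (s+405): 405 + j1471 → |·| = √(405²+1471²) = √2327866 ≈ 1525.7, ∠ = arctan(1471/405) ≈ 74.61°
∠H = 178.91° − 250.64° = -71.73°

-71.7°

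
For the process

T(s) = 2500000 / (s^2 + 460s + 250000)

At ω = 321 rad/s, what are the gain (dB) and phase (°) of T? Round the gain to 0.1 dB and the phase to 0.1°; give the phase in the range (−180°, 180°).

At s = jω = j321:
quadratic: (j321)² + 460·j321 + 250000 = 146959 + j147660 → |·| ≈ 2.0833e+05, ∠ ≈ 45.14°
|T| = 2500000 / 2.0833e+05 ≈ 12
Gain = 20 log₁₀(12) ≈ 21.58 dB
∠T = 0.00° − 45.14° = -45.14°

21.6 dB, -45.1°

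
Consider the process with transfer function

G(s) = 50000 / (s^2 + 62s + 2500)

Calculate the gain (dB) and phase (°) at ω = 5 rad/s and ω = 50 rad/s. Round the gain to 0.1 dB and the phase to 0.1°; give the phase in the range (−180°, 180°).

ω = 5: 26.0 dB, -7.1°; ω = 50: 24.2 dB, -90.0°

At s = jω = j5:
quadratic: (j5)² + 62·j5 + 2500 = 2475 + j310 → |·| ≈ 2494.3, ∠ ≈ 7.14°
|G| = 50000 / 2494.3 ≈ 20.046
Gain = 20 log₁₀(20.046) ≈ 26.04 dB
∠G = 0.00° − 7.14° = -7.14°

At s = jω = j50:
quadratic: (j50)² + 62·j50 + 2500 = 0 + j3100 → |·| ≈ 3100, ∠ ≈ 90.00°
|G| = 50000 / 3100 ≈ 16.129
Gain = 20 log₁₀(16.129) ≈ 24.15 dB
∠G = 0.00° − 90.00° = -90.00°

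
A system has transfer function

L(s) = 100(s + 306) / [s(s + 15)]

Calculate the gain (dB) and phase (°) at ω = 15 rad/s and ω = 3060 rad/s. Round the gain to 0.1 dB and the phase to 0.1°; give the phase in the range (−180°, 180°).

At s = jω = j15:
zero (s+306): 306 + j15 → |·| = √(306²+15²) = √93861 ≈ 306.37, ∠ = arctan(15/306) ≈ 2.81°
pole (s+15): 15 + j15 → |·| = √(15²+15²) = √450 ≈ 21.213, ∠ = arctan(15/15) ≈ 45.00°
pole at origin: |s| = 15, ∠ = 90.00° (in denominator)
|L| = 100 · 306.37 / 318.19 ≈ 96.285
Gain = 20 log₁₀(96.285) ≈ 39.67 dB
∠L = 2.81° − 135.00° = -132.19°

At s = jω = j3060:
zero (s+306): 306 + j3060 → |·| = √(306²+3060²) = √9457236 ≈ 3075.3, ∠ = arctan(3060/306) ≈ 84.29°
pole (s+15): 15 + j3060 → |·| = √(15²+3060²) = √9363825 ≈ 3060, ∠ = arctan(3060/15) ≈ 89.72°
pole at origin: |s| = 3060, ∠ = 90.00° (in denominator)
|L| = 100 · 3075.3 / 9.3636e+06 ≈ 0.032843
Gain = 20 log₁₀(0.032843) ≈ -29.67 dB
∠L = 84.29° − 179.72° = -95.43°

ω = 15: 39.7 dB, -132.2°; ω = 3060: -29.7 dB, -95.4°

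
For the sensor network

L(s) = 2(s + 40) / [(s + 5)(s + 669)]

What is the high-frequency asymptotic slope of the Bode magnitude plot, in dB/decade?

Each pole contributes −20 dB/decade at high frequency; each zero contributes +20 dB/decade.
Net: 1 zero(s) − 2 pole(s) → -20 dB/decade.

-20 dB/decade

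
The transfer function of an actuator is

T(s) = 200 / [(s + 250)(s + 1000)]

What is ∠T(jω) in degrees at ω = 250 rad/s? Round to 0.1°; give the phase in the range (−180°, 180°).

-59.0°

At s = jω = j250:
pole (s+250): 250 + j250 → |·| = √(250²+250²) = √125000 ≈ 353.55, ∠ = arctan(250/250) ≈ 45.00°
pole (s+1000): 1000 + j250 → |·| = √(1000²+250²) = √1062500 ≈ 1030.8, ∠ = arctan(250/1000) ≈ 14.04°
∠T = 0.00° − 59.04° = -59.04°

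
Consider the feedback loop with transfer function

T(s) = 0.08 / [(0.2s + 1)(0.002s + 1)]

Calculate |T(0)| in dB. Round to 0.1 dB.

T(0) = 0.08 · 1 / 1 = 0.08
20 log₁₀(0.08) ≈ -21.94 dB

-21.9 dB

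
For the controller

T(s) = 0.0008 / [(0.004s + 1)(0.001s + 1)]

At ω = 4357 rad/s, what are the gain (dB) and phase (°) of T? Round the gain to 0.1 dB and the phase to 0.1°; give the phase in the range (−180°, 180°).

At ω = 4357 rad/s:
pole (1 + j4357·0.004) = 1 + j17.428 → |·| ≈ 17.457, ∠ ≈ 86.72°
pole (1 + j4357·0.001) = 1 + j4.357 → |·| ≈ 4.4703, ∠ ≈ 77.07°
|T| = 0.0008 · 1 / (17.457 · 4.4703) ≈ 1.0251e-05
Gain = 20 log₁₀(1.0251e-05) ≈ -99.78 dB
∠T = (0°) − (86.72° + 77.07°) = -163.79°

-99.8 dB, -163.8°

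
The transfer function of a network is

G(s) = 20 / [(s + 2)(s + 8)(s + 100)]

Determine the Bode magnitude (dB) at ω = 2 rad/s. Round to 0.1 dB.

At s = jω = j2:
pole (s+2): 2 + j2 → |·| = √(2²+2²) = √8 ≈ 2.8284, ∠ = arctan(2/2) ≈ 45.00°
pole (s+8): 8 + j2 → |·| = √(8²+2²) = √68 ≈ 8.2462, ∠ = arctan(2/8) ≈ 14.04°
pole (s+100): 100 + j2 → |·| = √(100²+2²) = √10004 ≈ 100.02, ∠ = arctan(2/100) ≈ 1.15°
|G| = 20 / 2332.8 ≈ 0.0085734
Gain = 20 log₁₀(0.0085734) ≈ -41.34 dB

-41.3 dB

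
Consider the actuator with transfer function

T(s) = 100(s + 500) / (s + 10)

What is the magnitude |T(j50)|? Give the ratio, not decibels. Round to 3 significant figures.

At s = jω = j50:
zero (s+500): 500 + j50 → |·| = √(500²+50²) = √252500 ≈ 502.49, ∠ = arctan(50/500) ≈ 5.71°
pole (s+10): 10 + j50 → |·| = √(10²+50²) = √2600 ≈ 50.99, ∠ = arctan(50/10) ≈ 78.69°
|T| = 100 · 502.49 / 50.99 ≈ 985.47

985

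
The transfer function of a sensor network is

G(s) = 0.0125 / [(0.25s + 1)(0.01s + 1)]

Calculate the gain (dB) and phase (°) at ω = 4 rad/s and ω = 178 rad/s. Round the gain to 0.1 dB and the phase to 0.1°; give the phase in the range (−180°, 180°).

ω = 4: -41.1 dB, -47.3°; ω = 178: -77.2 dB, -149.4°

At ω = 4 rad/s:
pole (1 + j4·0.25) = 1 + j1 → |·| ≈ 1.4142, ∠ ≈ 45.00°
pole (1 + j4·0.01) = 1 + j0.04 → |·| ≈ 1.0008, ∠ ≈ 2.29°
|G| = 0.0125 · 1 / (1.4142 · 1.0008) ≈ 0.0088319
Gain = 20 log₁₀(0.0088319) ≈ -41.08 dB
∠G = (0°) − (45.00° + 2.29°) = -47.29°

At ω = 178 rad/s:
pole (1 + j178·0.25) = 1 + j44.5 → |·| ≈ 44.511, ∠ ≈ 88.71°
pole (1 + j178·0.01) = 1 + j1.78 → |·| ≈ 2.0417, ∠ ≈ 60.67°
|G| = 0.0125 · 1 / (44.511 · 2.0417) ≈ 0.00013755
Gain = 20 log₁₀(0.00013755) ≈ -77.23 dB
∠G = (0°) − (88.71° + 60.67°) = -149.38°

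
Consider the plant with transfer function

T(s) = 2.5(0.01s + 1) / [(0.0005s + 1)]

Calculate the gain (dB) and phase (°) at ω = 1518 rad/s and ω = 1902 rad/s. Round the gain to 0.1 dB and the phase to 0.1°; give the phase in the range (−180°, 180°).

ω = 1518: 29.6 dB, 49.0°; ω = 1902: 30.8 dB, 43.4°

At ω = 1518 rad/s:
zero (1 + j1518·0.01) = 1 + j15.18 → |·| ≈ 15.213, ∠ ≈ 86.23°
pole (1 + j1518·0.0005) = 1 + j0.759 → |·| ≈ 1.2554, ∠ ≈ 37.20°
|T| = 2.5 · 15.213 / (1.2554) ≈ 30.295
Gain = 20 log₁₀(30.295) ≈ 29.63 dB
∠T = (86.23°) − (37.20°) = 49.03°

At ω = 1902 rad/s:
zero (1 + j1902·0.01) = 1 + j19.02 → |·| ≈ 19.046, ∠ ≈ 86.99°
pole (1 + j1902·0.0005) = 1 + j0.951 → |·| ≈ 1.38, ∠ ≈ 43.56°
|T| = 2.5 · 19.046 / (1.38) ≈ 34.504
Gain = 20 log₁₀(34.504) ≈ 30.76 dB
∠T = (86.99°) − (43.56°) = 43.43°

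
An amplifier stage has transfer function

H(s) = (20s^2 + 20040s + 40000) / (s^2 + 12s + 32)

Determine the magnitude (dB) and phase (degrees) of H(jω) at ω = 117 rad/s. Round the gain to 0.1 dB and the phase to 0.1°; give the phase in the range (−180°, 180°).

44.7 dB, -78.4°

Substitute s = j117:
Numerator: 20(j117)^2 + 20040(j117) + 40000 = -233780 + j2344680
Denominator: (j117)^2 + 12(j117) + 32 = -13657 + j1404
|N| = √(233780² + 2344680²) ≈ 2.3563e+06, ∠N ≈ 95.69°
|D| = √(13657² + 1404²) ≈ 13729, ∠D ≈ 174.13°
|H| = 2.3563e+06 / 13729 ≈ 171.63
Gain = 20 log₁₀(171.63) ≈ 44.69 dB
∠H = 95.69° − 174.13° = -78.44°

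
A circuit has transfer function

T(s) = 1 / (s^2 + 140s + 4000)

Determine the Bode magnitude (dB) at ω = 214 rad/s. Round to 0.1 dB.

Substitute s = j214:
Numerator: 1 = 1 + j0
Denominator: (j214)^2 + 140(j214) + 4000 = -41796 + j29960
|N| = √(1² + 0²) ≈ 1, ∠N ≈ 0.00°
|D| = √(41796² + 29960²) ≈ 51425, ∠D ≈ 144.37°
|T| = 1 / 51425 ≈ 1.9446e-05
Gain = 20 log₁₀(1.9446e-05) ≈ -94.22 dB

-94.2 dB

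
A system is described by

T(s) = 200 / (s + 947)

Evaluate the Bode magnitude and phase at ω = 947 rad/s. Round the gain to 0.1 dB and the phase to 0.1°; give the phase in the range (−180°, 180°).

-16.5 dB, -45.0°

Substitute s = j947:
Numerator: 200 = 200 + j0
Denominator: (j947) + 947 = 947 + j947
|N| = √(200² + 0²) ≈ 200, ∠N ≈ 0.00°
|D| = √(947² + 947²) ≈ 1339.3, ∠D ≈ 45.00°
|T| = 200 / 1339.3 ≈ 0.14933
Gain = 20 log₁₀(0.14933) ≈ -16.52 dB
∠T = 0.00° − 45.00° = -45.00°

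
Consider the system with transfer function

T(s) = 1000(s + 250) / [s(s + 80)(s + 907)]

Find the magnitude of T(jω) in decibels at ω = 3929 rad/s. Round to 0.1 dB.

At s = jω = j3929:
zero (s+250): 250 + j3929 → |·| = √(250²+3929²) = √15499541 ≈ 3936.9, ∠ = arctan(3929/250) ≈ 86.36°
pole (s+80): 80 + j3929 → |·| = √(80²+3929²) = √15443441 ≈ 3929.8, ∠ = arctan(3929/80) ≈ 88.83°
pole (s+907): 907 + j3929 → |·| = √(907²+3929²) = √16259690 ≈ 4032.3, ∠ = arctan(3929/907) ≈ 77.00°
pole at origin: |s| = 3929, ∠ = 90.00° (in denominator)
|T| = 1000 · 3936.9 / 6.2259e+10 ≈ 6.3234e-05
Gain = 20 log₁₀(6.3234e-05) ≈ -83.98 dB

-84.0 dB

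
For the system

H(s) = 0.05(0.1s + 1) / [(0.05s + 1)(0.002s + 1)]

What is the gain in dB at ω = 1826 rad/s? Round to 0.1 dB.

-31.6 dB

At ω = 1826 rad/s:
zero (1 + j1826·0.1) = 1 + j182.6 → |·| ≈ 182.6, ∠ ≈ 89.69°
pole (1 + j1826·0.05) = 1 + j91.3 → |·| ≈ 91.305, ∠ ≈ 89.37°
pole (1 + j1826·0.002) = 1 + j3.652 → |·| ≈ 3.7864, ∠ ≈ 74.69°
|H| = 0.05 · 182.6 / (91.305 · 3.7864) ≈ 0.026409
Gain = 20 log₁₀(0.026409) ≈ -31.56 dB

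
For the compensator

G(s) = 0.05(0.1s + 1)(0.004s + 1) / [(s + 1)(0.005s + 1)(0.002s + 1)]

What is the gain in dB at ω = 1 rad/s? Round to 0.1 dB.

-29.0 dB

At ω = 1 rad/s:
zero (1 + j1·0.1) = 1 + j0.1 → |·| ≈ 1.005, ∠ ≈ 5.71°
zero (1 + j1·0.004) = 1 + j0.004 → |·| ≈ 1, ∠ ≈ 0.23°
pole (1 + j1·1) = 1 + j1 → |·| ≈ 1.4142, ∠ ≈ 45.00°
pole (1 + j1·0.005) = 1 + j0.005 → |·| ≈ 1, ∠ ≈ 0.29°
pole (1 + j1·0.002) = 1 + j0.002 → |·| ≈ 1, ∠ ≈ 0.11°
|G| = 0.05 · 1.005 · 1 / (1.4142 · 1 · 1) ≈ 0.035532
Gain = 20 log₁₀(0.035532) ≈ -28.99 dB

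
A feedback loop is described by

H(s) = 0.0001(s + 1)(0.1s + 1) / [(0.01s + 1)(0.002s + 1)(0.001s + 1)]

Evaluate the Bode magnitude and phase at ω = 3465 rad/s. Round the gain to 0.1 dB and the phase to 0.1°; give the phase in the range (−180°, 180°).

-17.3 dB, -64.2°

At ω = 3465 rad/s:
zero (1 + j3465·1) = 1 + j3465 → |·| ≈ 3465, ∠ ≈ 89.98°
zero (1 + j3465·0.1) = 1 + j346.5 → |·| ≈ 346.5, ∠ ≈ 89.83°
pole (1 + j3465·0.01) = 1 + j34.65 → |·| ≈ 34.664, ∠ ≈ 88.35°
pole (1 + j3465·0.002) = 1 + j6.93 → |·| ≈ 7.0018, ∠ ≈ 81.79°
pole (1 + j3465·0.001) = 1 + j3.465 → |·| ≈ 3.6064, ∠ ≈ 73.90°
|H| = 0.0001 · 3465 · 346.5 / (34.664 · 7.0018 · 3.6064) ≈ 0.13717
Gain = 20 log₁₀(0.13717) ≈ -17.25 dB
∠H = (89.98° + 89.83°) − (88.35° + 81.79° + 73.90°) = -64.23°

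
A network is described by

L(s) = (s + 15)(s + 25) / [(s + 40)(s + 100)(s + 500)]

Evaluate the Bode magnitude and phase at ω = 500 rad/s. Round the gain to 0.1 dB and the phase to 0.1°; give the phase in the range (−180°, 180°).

-57.2 dB, -33.7°

At s = jω = j500:
zero (s+15): 15 + j500 → |·| = √(15²+500²) = √250225 ≈ 500.22, ∠ = arctan(500/15) ≈ 88.28°
zero (s+25): 25 + j500 → |·| = √(25²+500²) = √250625 ≈ 500.62, ∠ = arctan(500/25) ≈ 87.14°
pole (s+40): 40 + j500 → |·| = √(40²+500²) = √251600 ≈ 501.6, ∠ = arctan(500/40) ≈ 85.43°
pole (s+100): 100 + j500 → |·| = √(100²+500²) = √260000 ≈ 509.9, ∠ = arctan(500/100) ≈ 78.69°
pole (s+500): 500 + j500 → |·| = √(500²+500²) = √500000 ≈ 707.11, ∠ = arctan(500/500) ≈ 45.00°
|L| = 1 · 2.5042e+05 / 1.8085e+08 ≈ 0.0013847
Gain = 20 log₁₀(0.0013847) ≈ -57.17 dB
∠L = 175.42° − 209.12° = -33.70°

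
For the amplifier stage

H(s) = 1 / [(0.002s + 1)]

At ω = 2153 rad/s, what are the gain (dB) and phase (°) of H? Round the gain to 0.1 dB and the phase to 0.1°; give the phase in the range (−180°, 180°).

-12.9 dB, -76.9°

At ω = 2153 rad/s:
pole (1 + j2153·0.002) = 1 + j4.306 → |·| ≈ 4.4206, ∠ ≈ 76.93°
|H| = 1 · 1 / (4.4206) ≈ 0.22621
Gain = 20 log₁₀(0.22621) ≈ -12.91 dB
∠H = (0°) − (76.93°) = -76.93°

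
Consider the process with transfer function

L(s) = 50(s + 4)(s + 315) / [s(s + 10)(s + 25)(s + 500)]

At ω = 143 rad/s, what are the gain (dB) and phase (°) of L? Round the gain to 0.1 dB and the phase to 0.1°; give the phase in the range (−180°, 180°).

-55.9 dB, -159.2°

At s = jω = j143:
zero (s+4): 4 + j143 → |·| = √(4²+143²) = √20465 ≈ 143.06, ∠ = arctan(143/4) ≈ 88.40°
zero (s+315): 315 + j143 → |·| = √(315²+143²) = √119674 ≈ 345.94, ∠ = arctan(143/315) ≈ 24.42°
pole (s+10): 10 + j143 → |·| = √(10²+143²) = √20549 ≈ 143.35, ∠ = arctan(143/10) ≈ 86.00°
pole (s+25): 25 + j143 → |·| = √(25²+143²) = √21074 ≈ 145.17, ∠ = arctan(143/25) ≈ 80.08°
pole (s+500): 500 + j143 → |·| = √(500²+143²) = √270449 ≈ 520.05, ∠ = arctan(143/500) ≈ 15.96°
pole at origin: |s| = 143, ∠ = 90.00° (in denominator)
|L| = 50 · 49490 / 1.5476e+09 ≈ 0.0015989
Gain = 20 log₁₀(0.0015989) ≈ -55.92 dB
∠L = 112.82° − 272.04° = -159.22°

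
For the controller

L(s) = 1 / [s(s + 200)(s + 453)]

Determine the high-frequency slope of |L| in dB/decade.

Each pole contributes −20 dB/decade at high frequency; each zero contributes +20 dB/decade.
Net: 0 zero(s) − 3 pole(s) → -60 dB/decade.

-60 dB/decade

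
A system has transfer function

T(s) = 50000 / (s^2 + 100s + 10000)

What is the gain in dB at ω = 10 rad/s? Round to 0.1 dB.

14.0 dB

At s = jω = j10:
quadratic: (j10)² + 100·j10 + 10000 = 9900 + j1000 → |·| ≈ 9950.4, ∠ ≈ 5.77°
|T| = 50000 / 9950.4 ≈ 5.0249
Gain = 20 log₁₀(5.0249) ≈ 14.02 dB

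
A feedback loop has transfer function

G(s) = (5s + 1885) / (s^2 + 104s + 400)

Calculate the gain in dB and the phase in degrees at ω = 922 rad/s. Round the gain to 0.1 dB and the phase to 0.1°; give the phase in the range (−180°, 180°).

Substitute s = j922:
Numerator: 5(j922) + 1885 = 1885 + j4610
Denominator: (j922)^2 + 104(j922) + 400 = -849684 + j95888
|N| = √(1885² + 4610²) ≈ 4980.5, ∠N ≈ 67.76°
|D| = √(849684² + 95888²) ≈ 8.5508e+05, ∠D ≈ 173.56°
|G| = 4980.5 / 8.5508e+05 ≈ 0.0058246
Gain = 20 log₁₀(0.0058246) ≈ -44.69 dB
∠G = 67.76° − 173.56° = -105.80°

-44.7 dB, -105.8°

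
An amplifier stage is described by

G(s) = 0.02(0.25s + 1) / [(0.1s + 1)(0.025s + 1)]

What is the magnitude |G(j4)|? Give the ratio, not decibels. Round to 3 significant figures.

0.0261

At ω = 4 rad/s:
zero (1 + j4·0.25) = 1 + j1 → |·| ≈ 1.4142, ∠ ≈ 45.00°
pole (1 + j4·0.1) = 1 + j0.4 → |·| ≈ 1.077, ∠ ≈ 21.80°
pole (1 + j4·0.025) = 1 + j0.1 → |·| ≈ 1.005, ∠ ≈ 5.71°
|G| = 0.02 · 1.4142 / (1.077 · 1.005) ≈ 0.026131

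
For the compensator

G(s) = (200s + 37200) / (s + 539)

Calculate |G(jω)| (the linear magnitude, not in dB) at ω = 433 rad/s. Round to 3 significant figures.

136

Substitute s = j433:
Numerator: 200(j433) + 37200 = 37200 + j86600
Denominator: (j433) + 539 = 539 + j433
|N| = √(37200² + 86600²) ≈ 94252, ∠N ≈ 66.75°
|D| = √(539² + 433²) ≈ 691.38, ∠D ≈ 38.78°
|G| = 94252 / 691.38 ≈ 136.32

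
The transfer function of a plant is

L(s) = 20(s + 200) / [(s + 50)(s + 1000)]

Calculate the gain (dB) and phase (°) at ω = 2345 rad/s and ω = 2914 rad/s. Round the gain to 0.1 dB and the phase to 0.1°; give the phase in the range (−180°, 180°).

At s = jω = j2345:
zero (s+200): 200 + j2345 → |·| = √(200²+2345²) = √5539025 ≈ 2353.5, ∠ = arctan(2345/200) ≈ 85.13°
pole (s+50): 50 + j2345 → |·| = √(50²+2345²) = √5501525 ≈ 2345.5, ∠ = arctan(2345/50) ≈ 88.78°
pole (s+1000): 1000 + j2345 → |·| = √(1000²+2345²) = √6499025 ≈ 2549.3, ∠ = arctan(2345/1000) ≈ 66.90°
|L| = 20 · 2353.5 / 5.9794e+06 ≈ 0.007872
Gain = 20 log₁₀(0.007872) ≈ -42.08 dB
∠L = 85.13° − 155.68° = -70.55°

At s = jω = j2914:
zero (s+200): 200 + j2914 → |·| = √(200²+2914²) = √8531396 ≈ 2920.9, ∠ = arctan(2914/200) ≈ 86.07°
pole (s+50): 50 + j2914 → |·| = √(50²+2914²) = √8493896 ≈ 2914.4, ∠ = arctan(2914/50) ≈ 89.02°
pole (s+1000): 1000 + j2914 → |·| = √(1000²+2914²) = √9491396 ≈ 3080.8, ∠ = arctan(2914/1000) ≈ 71.06°
|L| = 20 · 2920.9 / 8.9787e+06 ≈ 0.0065063
Gain = 20 log₁₀(0.0065063) ≈ -43.73 dB
∠L = 86.07° − 160.08° = -74.01°

ω = 2345: -42.1 dB, -70.6°; ω = 2914: -43.7 dB, -74.0°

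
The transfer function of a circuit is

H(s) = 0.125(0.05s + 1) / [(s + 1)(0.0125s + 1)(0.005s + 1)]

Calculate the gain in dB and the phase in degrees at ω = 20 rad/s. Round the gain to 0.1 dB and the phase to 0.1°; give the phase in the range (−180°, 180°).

At ω = 20 rad/s:
zero (1 + j20·0.05) = 1 + j1 → |·| ≈ 1.4142, ∠ ≈ 45.00°
pole (1 + j20·1) = 1 + j20 → |·| ≈ 20.025, ∠ ≈ 87.14°
pole (1 + j20·0.0125) = 1 + j0.25 → |·| ≈ 1.0308, ∠ ≈ 14.04°
pole (1 + j20·0.005) = 1 + j0.1 → |·| ≈ 1.005, ∠ ≈ 5.71°
|H| = 0.125 · 1.4142 / (20.025 · 1.0308 · 1.005) ≈ 0.0085213
Gain = 20 log₁₀(0.0085213) ≈ -41.39 dB
∠H = (45.00°) − (87.14° + 14.04° + 5.71°) = -61.89°

-41.4 dB, -61.9°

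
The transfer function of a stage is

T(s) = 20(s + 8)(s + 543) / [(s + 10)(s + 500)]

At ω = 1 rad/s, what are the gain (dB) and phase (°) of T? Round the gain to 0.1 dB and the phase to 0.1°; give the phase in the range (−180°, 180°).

24.8 dB, 1.4°

At s = jω = j1:
zero (s+8): 8 + j1 → |·| = √(8²+1²) = √65 ≈ 8.0623, ∠ = arctan(1/8) ≈ 7.13°
zero (s+543): 543 + j1 → |·| = √(543²+1²) = √294850 ≈ 543, ∠ = arctan(1/543) ≈ 0.11°
pole (s+10): 10 + j1 → |·| = √(10²+1²) = √101 ≈ 10.05, ∠ = arctan(1/10) ≈ 5.71°
pole (s+500): 500 + j1 → |·| = √(500²+1²) = √250001 ≈ 500, ∠ = arctan(1/500) ≈ 0.11°
|T| = 20 · 4377.8 / 5025 ≈ 17.424
Gain = 20 log₁₀(17.424) ≈ 24.82 dB
∠T = 7.24° − 5.82° = 1.42°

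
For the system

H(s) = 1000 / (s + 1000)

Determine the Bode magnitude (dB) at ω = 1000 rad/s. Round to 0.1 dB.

-3.0 dB

Substitute s = j1000:
Numerator: 1000 = 1000 + j0
Denominator: (j1000) + 1000 = 1000 + j1000
|N| = √(1000² + 0²) ≈ 1000, ∠N ≈ 0.00°
|D| = √(1000² + 1000²) ≈ 1414.2, ∠D ≈ 45.00°
|H| = 1000 / 1414.2 ≈ 0.70711
Gain = 20 log₁₀(0.70711) ≈ -3.01 dB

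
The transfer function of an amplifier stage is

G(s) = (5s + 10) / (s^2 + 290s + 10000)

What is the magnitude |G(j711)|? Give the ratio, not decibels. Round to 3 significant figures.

Substitute s = j711:
Numerator: 5(j711) + 10 = 10 + j3555
Denominator: (j711)^2 + 290(j711) + 10000 = -495521 + j206190
|N| = √(10² + 3555²) ≈ 3555, ∠N ≈ 89.84°
|D| = √(495521² + 206190²) ≈ 5.3671e+05, ∠D ≈ 157.41°
|G| = 3555 / 5.3671e+05 ≈ 0.0066237

0.00662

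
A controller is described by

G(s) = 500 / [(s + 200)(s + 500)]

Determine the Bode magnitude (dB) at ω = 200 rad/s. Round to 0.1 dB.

At s = jω = j200:
pole (s+200): 200 + j200 → |·| = √(200²+200²) = √80000 ≈ 282.84, ∠ = arctan(200/200) ≈ 45.00°
pole (s+500): 500 + j200 → |·| = √(500²+200²) = √290000 ≈ 538.52, ∠ = arctan(200/500) ≈ 21.80°
|G| = 500 / 1.5231e+05 ≈ 0.0032828
Gain = 20 log₁₀(0.0032828) ≈ -49.68 dB

-49.7 dB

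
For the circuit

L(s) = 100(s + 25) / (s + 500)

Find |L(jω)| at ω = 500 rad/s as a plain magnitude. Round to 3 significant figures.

At s = jω = j500:
zero (s+25): 25 + j500 → |·| = √(25²+500²) = √250625 ≈ 500.62, ∠ = arctan(500/25) ≈ 87.14°
pole (s+500): 500 + j500 → |·| = √(500²+500²) = √500000 ≈ 707.11, ∠ = arctan(500/500) ≈ 45.00°
|L| = 100 · 500.62 / 707.11 ≈ 70.798

70.8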